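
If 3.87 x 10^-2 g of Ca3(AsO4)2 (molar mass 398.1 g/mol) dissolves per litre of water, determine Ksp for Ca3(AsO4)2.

9.38 × 10^-19

Molar solubility s = (3.87 × 10^-2 g/L) / (398.1 g/mol) = 9.721 × 10^-5 M.
Ca3(AsO4)2(s) <=> 3 Ca^2+(aq) + 2 AsO4^3-(aq)
Let s = molar solubility. Then [Ca^2+] = 3s and [AsO4^3-] = 2s.
Ksp = [Ca^2+]^3[AsO4^3-]^2
So Ksp = (3s)^3 × (2s)^2 = 108s^5
With s = 9.721 x 10^-5: Ksp = 9.38 x 10^-19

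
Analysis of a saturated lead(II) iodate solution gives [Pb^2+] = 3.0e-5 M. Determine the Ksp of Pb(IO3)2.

Pb(IO3)2(s) <=> Pb^2+ + 2 IO3^-
Stoichiometry gives [IO3^-] = (2/1)[Pb^2+] = 6.00 × 10^-5 M.
Ksp = [Pb^2+][IO3^-]^2
Ksp = 3.0 x 10^-5 × (6.00 x 10^-5)^2 = 1.1 × 10^-13

Ksp = 1.1 x 10^-13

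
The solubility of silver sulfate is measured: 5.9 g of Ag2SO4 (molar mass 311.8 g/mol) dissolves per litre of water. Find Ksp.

Molar solubility s = (5.9 g/L) / (311.8 g/mol) = 1.89 x 10^-2 M.
Ag2SO4(s) <=> 2 Ag^+(aq) + SO4^2-(aq)
For each mole of Ag2SO4 that dissolves: [Ag^+] = 2s, [SO4^2-] = s.
Ksp = [Ag^+]^2[SO4^2-]
Substituting: Ksp = (2s)^2s = 4s^3
Ksp = 4 × (1.89 × 10^-2)^3 = 2.7 x 10^-5

2.7 × 10^-5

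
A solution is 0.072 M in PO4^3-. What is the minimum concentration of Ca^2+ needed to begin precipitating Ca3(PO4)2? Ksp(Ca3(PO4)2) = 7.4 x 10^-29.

Ca3(PO4)2(s) <=> 3 Ca^2+ + 2 PO4^3-
Ksp = [Ca^2+]^3[PO4^3-]^2
Precipitation begins when Q = Ksp. With [PO4^3-] = 0.072 M:
7.4 x 10^-29 = (0.072)^2 × [Ca^2+]^3
[Ca^2+] = (7.4 x 10^-29 / 5.18 × 10^-3)^(1/3) = 2.4 × 10^-9 M

[Ca^2+] ≈ 2.4 × 10^-9 M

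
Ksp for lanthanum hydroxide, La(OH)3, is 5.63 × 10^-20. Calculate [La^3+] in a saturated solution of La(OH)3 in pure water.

La(OH)3(s) <=> La^3+(aq) + 3 OH^-(aq)
Ksp = [La^3+][OH^-]^3
With molar solubility s: [La^3+] = s, [OH^-] = 3s.
Substituting: Ksp = s(3s)^3 = 27s^4
s = (5.63 × 10^-20 / 27)^(1/4) = 6.758 × 10^-6 M
[La^3+] = s = 6.76 × 10^-6 M

[La^3+] = 6.76 x 10^-6 M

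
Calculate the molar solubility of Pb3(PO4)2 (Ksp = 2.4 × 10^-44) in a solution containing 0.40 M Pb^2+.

s = 3.1 × 10^-22 M

Pb3(PO4)2(s) ⇌ 3 Pb^2+ + 2 PO4^3-
Ksp = [Pb^2+]^3[PO4^3-]^2
If s mol/L dissolves here, [Pb^2+] = 0.40 + 3s ≈ 0.40, [PO4^3-] = 2s (Ksp is small, so little additional dissolves).
Ksp ≈ (0.40)^3 × (2s)^2
s = 3.1 × 10^-22 M
Check: 3s = 9.2 × 10^-22 ≪ 0.40, so the approximation is valid.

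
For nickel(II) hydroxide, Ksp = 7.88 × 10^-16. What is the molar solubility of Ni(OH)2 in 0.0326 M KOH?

Ni(OH)2(s) ⇌ Ni^2+ + 2 OH^-
Ksp = [Ni^2+][OH^-]^2
Let s = moles of Ni(OH)2 that dissolve per litre. [Ni^2+] = s, [OH^-] = 0.0326 + 2s ≈ 0.0326 (common-ion effect: OH^- is already 0.0326 M).
Ksp ≈ s × (0.0326)^2
s = 7.41 × 10^-13 M
Check: 2s = 1.5 x 10^-12 ≪ 0.0326, so the approximation is valid.

7.41e-13 M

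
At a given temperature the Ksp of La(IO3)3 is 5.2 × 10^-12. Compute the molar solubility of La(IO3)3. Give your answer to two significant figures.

La(IO3)3(s) ⇌ La^3+(aq) + 3 IO3^-(aq)
Ksp = [La^3+][IO3^-]^3
For each mole of La(IO3)3 that dissolves: [La^3+] = s, [IO3^-] = 3s.
Ksp = s(3s)^3 = 27s^4
s = (5.2 × 10^-12 / 27)^(1/4) = 6.6 x 10^-4 M

s = 6.6 × 10^-4 M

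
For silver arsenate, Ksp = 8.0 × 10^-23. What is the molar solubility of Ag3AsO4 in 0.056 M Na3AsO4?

Ag3AsO4(s) <=> 3 Ag^+(aq) + AsO4^3-(aq)
Ksp = [Ag^+]^3[AsO4^3-]
If s mol/L dissolves here, [Ag^+] = 3s, [AsO4^3-] = 0.056 + s ≈ 0.056 (since AsO4^3- from Na3AsO4 dominates).
Ksp ≈ (3s)^3 × 0.056
s = 3.8 x 10^-8 M
Check: s = 3.8 × 10^-8 ≪ 0.056, so the approximation is valid.

s ≈ 3.8e-8 M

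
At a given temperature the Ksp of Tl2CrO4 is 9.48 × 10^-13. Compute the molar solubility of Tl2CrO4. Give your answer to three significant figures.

Tl2CrO4(s) <=> 2 Tl^+ + CrO4^2-
Ksp = [Tl^+]^2[CrO4^2-]
With molar solubility s: [Tl^+] = 2s, [CrO4^2-] = s.
Substituting: Ksp = (2s)^2s = 4s^3
s^3 = 9.48 × 10^-13 / 4, so s = 6.19 × 10^-5 M

s ≈ 6.19 × 10^-5 M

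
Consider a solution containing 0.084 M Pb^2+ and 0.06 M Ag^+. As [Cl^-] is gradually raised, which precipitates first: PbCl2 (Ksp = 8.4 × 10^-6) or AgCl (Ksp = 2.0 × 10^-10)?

AgCl

Precipitation of each salt starts when its ion product equals its Ksp.
For PbCl2: 8.4 × 10^-6 = 0.084 × [Cl^-]^2  ⇒  [Cl^-] = 1.0 × 10^-2 M.
For AgCl: 2.0 × 10^-10 = 0.06 × [Cl^-]  ⇒  [Cl^-] = 3.3 × 10^-9 M.
The salt with the lower threshold [Cl^-] precipitates first: AgCl.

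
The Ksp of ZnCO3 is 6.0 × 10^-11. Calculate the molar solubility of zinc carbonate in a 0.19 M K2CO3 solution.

3.2e-10 M

ZnCO3(s) ⇌ Zn^2+ + CO3^2-
Ksp = [Zn^2+][CO3^2-]
Let s = moles of ZnCO3 that dissolve per litre. [Zn^2+] = s, [CO3^2-] = 0.19 + s ≈ 0.19 (since CO3^2- from K2CO3 dominates).
Ksp ≈ s × 0.19
s = 3.2 x 10^-10 M
Check: s = 3.2 x 10^-10 ≪ 0.19, so the approximation is valid.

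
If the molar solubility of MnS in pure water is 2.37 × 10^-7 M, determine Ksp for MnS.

5.62 × 10^-14

MnS(s) <=> Mn^2+ + S^2-
With molar solubility s: [Mn^2+] = s, [S^2-] = s.
Ksp = [Mn^2+][S^2-]
Ksp = s × s = s^2
Ksp = (2.37 × 10^-7)^2 = 5.62 × 10^-14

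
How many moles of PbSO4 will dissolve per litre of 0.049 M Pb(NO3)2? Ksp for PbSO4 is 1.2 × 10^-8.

PbSO4(s) ⇌ Pb^2+(aq) + SO4^2-(aq)
Ksp = [Pb^2+][SO4^2-]
Let s = moles of PbSO4 that dissolve per litre. [Pb^2+] = 0.049 + s ≈ 0.049, [SO4^2-] = s (common-ion effect: Pb^2+ is already 0.049 M).
Ksp ≈ 0.049 × s
s = 2.4 x 10^-7 M
Check: s = 2.4 × 10^-7 ≪ 0.049, so the approximation is valid.

s ≈ 2.4 × 10^-7 M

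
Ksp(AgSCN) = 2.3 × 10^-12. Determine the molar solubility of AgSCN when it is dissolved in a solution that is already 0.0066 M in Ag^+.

s ≈ 3.5e-10 M

AgSCN(s) ⇌ Ag^+ + SCN^-
Ksp = [Ag^+][SCN^-]
Let s = moles of AgSCN that dissolve per litre. [Ag^+] = 0.0066 + s ≈ 0.0066, [SCN^-] = s (Ksp is small, so little additional dissolves).
Ksp ≈ 0.0066 × s
s = 3.5 × 10^-10 M
Check: s = 3.5 x 10^-10 ≪ 0.0066, so the approximation is valid.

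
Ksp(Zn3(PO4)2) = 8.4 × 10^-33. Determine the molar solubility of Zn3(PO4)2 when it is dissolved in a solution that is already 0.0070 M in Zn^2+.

Zn3(PO4)2(s) ⇌ 3 Zn^2+ + 2 PO4^3-
Ksp = [Zn^2+]^3[PO4^3-]^2
If s mol/L dissolves here, [Zn^2+] = 0.0070 + 3s ≈ 0.0070, [PO4^3-] = 2s (since the Zn^2+ already present dominates).
Ksp ≈ (0.0070)^3 × (2s)^2
s = 7.8 × 10^-14 M
Check: 3s = 2.3 x 10^-13 ≪ 0.0070, so the approximation is valid.

7.8 x 10^-14 M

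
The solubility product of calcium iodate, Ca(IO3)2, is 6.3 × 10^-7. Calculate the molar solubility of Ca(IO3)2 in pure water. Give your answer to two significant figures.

s ≈ 5.4e-3 M

Ca(IO3)2(s) <=> Ca^2+(aq) + 2 IO3^-(aq)
Ksp = [Ca^2+][IO3^-]^2
With molar solubility s: [Ca^2+] = s, [IO3^-] = 2s.
Ksp = s(2s)^2 = 4s^3
Solving, s = (6.3 × 10^-7/4)^(1/3) = 5.4 x 10^-3 M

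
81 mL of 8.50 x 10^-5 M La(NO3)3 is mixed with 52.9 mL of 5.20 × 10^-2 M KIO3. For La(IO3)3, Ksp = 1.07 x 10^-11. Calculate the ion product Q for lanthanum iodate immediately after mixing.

Total volume = 81 + 52.9 = 133.9 mL.
[La^3+] = 8.50 x 10^-5 × (81/133.9) = 5.142 × 10^-5 M
[IO3^-] = 5.20 x 10^-2 × (52.9/133.9) = 2.054 × 10^-2 M
La(IO3)3(s) <=> La^3+ + 3 IO3^-, so Q = [La^3+][IO3^-]^3
Q = (5.142 × 10^-5)(2.054 x 10^-2)^3 = 4.46 × 10^-10
Q > Ksp, so La(IO3)3 will precipitate.

Q = 4.46e-10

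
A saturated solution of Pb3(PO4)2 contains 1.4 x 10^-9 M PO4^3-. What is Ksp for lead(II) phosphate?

Ksp = 1.8e-44

Pb3(PO4)2(s) ⇌ 3 Pb^2+ + 2 PO4^3-
Stoichiometry gives [Pb^2+] = (3/2)[PO4^3-] = 2.10 × 10^-9 M.
Ksp = [Pb^2+]^3[PO4^3-]^2
Ksp = (2.10 × 10^-9)^3 × (1.4 x 10^-9)^2 = 1.8 × 10^-44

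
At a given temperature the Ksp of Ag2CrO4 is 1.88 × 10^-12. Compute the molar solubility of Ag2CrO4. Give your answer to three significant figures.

s ≈ 7.77 × 10^-5 M

Ag2CrO4(s) ⇌ 2 Ag^+ + CrO4^2-
Ksp = [Ag^+]^2[CrO4^2-]
With molar solubility s: [Ag^+] = 2s, [CrO4^2-] = s.
Substituting: Ksp = (2s)^2s = 4s^3
Solving, s = (1.88 × 10^-12/4)^(1/3) = 7.77 × 10^-5 M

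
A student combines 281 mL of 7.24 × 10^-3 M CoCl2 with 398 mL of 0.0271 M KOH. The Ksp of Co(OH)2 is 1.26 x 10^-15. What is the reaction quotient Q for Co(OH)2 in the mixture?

7.56e-7

Total volume = 281 + 398 = 679 mL.
[Co^2+] = 7.24 × 10^-3 × (281/679) = 2.996 × 10^-3 M
[OH^-] = 2.71 x 10^-2 × (398/679) = 1.588 × 10^-2 M
Co(OH)2(s) ⇌ Co^2+(aq) + 2 OH^-(aq), so Q = [Co^2+][OH^-]^2
Q = (2.996 × 10^-3)(1.588 × 10^-2)^2 = 7.56 x 10^-7
Q > Ksp, so Co(OH)2 will precipitate.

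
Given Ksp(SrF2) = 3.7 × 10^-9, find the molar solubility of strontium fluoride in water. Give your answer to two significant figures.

s = 9.7 x 10^-4 M

SrF2(s) <=> Sr^2+(aq) + 2 F^-(aq)
Ksp = [Sr^2+][F^-]^2
With molar solubility s: [Sr^2+] = s, [F^-] = 2s.
Ksp = s(2s)^2 = 4s^3
s^3 = 3.7 × 10^-9 / 4, so s = 9.7 x 10^-4 M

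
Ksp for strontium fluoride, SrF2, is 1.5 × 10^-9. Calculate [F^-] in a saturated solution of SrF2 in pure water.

[F^-] = 1.4 x 10^-3 M

SrF2(s) ⇌ Sr^2+ + 2 F^-
Ksp = [Sr^2+][F^-]^2
With molar solubility s: [Sr^2+] = s, [F^-] = 2s.
Substituting: Ksp = s(2s)^2 = 4s^3
s = (1.5 × 10^-9 / 4)^(1/3) = 7.21 x 10^-4 M
[F^-] = 2s = 1.4 × 10^-3 M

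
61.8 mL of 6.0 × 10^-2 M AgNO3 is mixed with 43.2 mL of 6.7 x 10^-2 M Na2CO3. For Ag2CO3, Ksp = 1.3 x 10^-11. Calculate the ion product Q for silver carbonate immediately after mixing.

Q = 3.4 x 10^-5

Total volume = 61.8 + 43.2 = 105 mL.
[Ag^+] = 6.0 × 10^-2 × (61.8/105) = 3.53 × 10^-2 M
[CO3^2-] = 6.7 × 10^-2 × (43.2/105) = 2.76 × 10^-2 M
Ag2CO3(s) ⇌ 2 Ag^+ + CO3^2-, so Q = [Ag^+]^2[CO3^2-]
Q = (3.53 × 10^-2)^2(2.76 x 10^-2) = 3.4 × 10^-5
Q > Ksp, so Ag2CO3 will precipitate.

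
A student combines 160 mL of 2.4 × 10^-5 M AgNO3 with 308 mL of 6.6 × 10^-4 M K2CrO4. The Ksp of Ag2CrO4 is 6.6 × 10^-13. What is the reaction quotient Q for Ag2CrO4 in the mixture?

2.9 x 10^-14

Total volume = 160 + 308 = 468 mL.
[Ag^+] = 2.4 x 10^-5 × (160/468) = 8.21 × 10^-6 M
[CrO4^2-] = 6.6 × 10^-4 × (308/468) = 4.34 × 10^-4 M
Ag2CrO4(s) <=> 2 Ag^+(aq) + CrO4^2-(aq), so Q = [Ag^+]^2[CrO4^2-]
Q = (8.21 x 10^-6)^2(4.34 x 10^-4) = 2.9 × 10^-14
Q < Ksp, so no precipitate of Ag2CrO4 forms.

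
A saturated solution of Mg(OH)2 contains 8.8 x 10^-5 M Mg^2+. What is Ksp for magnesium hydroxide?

Mg(OH)2(s) ⇌ Mg^2+ + 2 OH^-
Stoichiometry gives [OH^-] = (2/1)[Mg^2+] = 1.76 x 10^-4 M.
Ksp = [Mg^2+][OH^-]^2
Ksp = 8.8 × 10^-5 × (1.76 × 10^-4)^2 = 2.7 x 10^-12

2.7 × 10^-12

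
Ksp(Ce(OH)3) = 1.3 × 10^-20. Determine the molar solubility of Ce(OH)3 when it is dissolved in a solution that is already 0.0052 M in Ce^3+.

s ≈ 4.5e-7 M

Ce(OH)3(s) ⇌ Ce^3+ + 3 OH^-
Ksp = [Ce^3+][OH^-]^3
Let s be the molar solubility in this solution. [Ce^3+] = 0.0052 + s ≈ 0.0052, [OH^-] = 3s (Ksp is small, so little additional dissolves).
Ksp ≈ 0.0052 × (3s)^3
s = 4.5 × 10^-7 M
Check: s = 4.5 × 10^-7 ≪ 0.0052, so the approximation is valid.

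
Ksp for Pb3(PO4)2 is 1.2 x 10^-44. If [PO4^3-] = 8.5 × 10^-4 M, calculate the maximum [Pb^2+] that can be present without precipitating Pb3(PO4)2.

2.6 × 10^-13 M

Pb3(PO4)2(s) ⇌ 3 Pb^2+(aq) + 2 PO4^3-(aq)
Ksp = [Pb^2+]^3[PO4^3-]^2
Precipitation begins when Q = Ksp. With [PO4^3-] = 8.5 × 10^-4 M:
1.2 x 10^-44 = (8.5 × 10^-4)^2 × [Pb^2+]^3
[Pb^2+] = (1.2 x 10^-44 / 7.23 × 10^-7)^(1/3) = 2.6 × 10^-13 M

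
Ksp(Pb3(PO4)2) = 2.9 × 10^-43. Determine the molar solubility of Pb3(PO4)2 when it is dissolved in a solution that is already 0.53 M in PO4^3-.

Pb3(PO4)2(s) <=> 3 Pb^2+(aq) + 2 PO4^3-(aq)
Ksp = [Pb^2+]^3[PO4^3-]^2
If s mol/L dissolves here, [Pb^2+] = 3s, [PO4^3-] = 0.53 + 2s ≈ 0.53 (common-ion effect: PO4^3- is already 0.53 M).
Ksp ≈ (3s)^3 × (0.53)^2
s = 3.4 × 10^-15 M
Check: 2s = 6.7 × 10^-15 ≪ 0.53, so the approximation is valid.

s = 3.4 × 10^-15 M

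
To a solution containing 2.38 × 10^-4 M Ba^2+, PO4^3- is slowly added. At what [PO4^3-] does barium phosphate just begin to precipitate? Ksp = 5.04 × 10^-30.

Ba3(PO4)2(s) <=> 3 Ba^2+(aq) + 2 PO4^3-(aq)
Ksp = [Ba^2+]^3[PO4^3-]^2
Precipitation begins when Q = Ksp. With [Ba^2+] = 2.38 × 10^-4 M:
5.04 × 10^-30 = (2.38 × 10^-4)^3 × [PO4^3-]^2
[PO4^3-] = (5.04 × 10^-30 / 1.348 x 10^-11)^(1/2) = 6.11 × 10^-10 M

[PO4^3-] = 6.11 x 10^-10 M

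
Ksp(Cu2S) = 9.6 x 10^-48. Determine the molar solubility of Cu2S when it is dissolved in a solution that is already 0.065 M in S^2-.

Cu2S(s) ⇌ 2 Cu^+(aq) + S^2-(aq)
Ksp = [Cu^+]^2[S^2-]
Let s = moles of Cu2S that dissolve per litre. [Cu^+] = 2s, [S^2-] = 0.065 + s ≈ 0.065 (since the S^2- already present dominates).
Ksp ≈ (2s)^2 × 0.065
s = 6.1 × 10^-24 M
Check: s = 6.1 x 10^-24 ≪ 0.065, so the approximation is valid.

6.1e-24 M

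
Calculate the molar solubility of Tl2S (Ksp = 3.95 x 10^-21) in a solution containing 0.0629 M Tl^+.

Tl2S(s) ⇌ 2 Tl^+(aq) + S^2-(aq)
Ksp = [Tl^+]^2[S^2-]
Let s = moles of Tl2S that dissolve per litre. [Tl^+] = 0.0629 + 2s ≈ 0.0629, [S^2-] = s (since the Tl^+ already present dominates).
Ksp ≈ (0.0629)^2 × s
s = 9.98 x 10^-19 M
Check: 2s = 2.0 × 10^-18 ≪ 0.0629, so the approximation is valid.

s ≈ 9.98e-19 M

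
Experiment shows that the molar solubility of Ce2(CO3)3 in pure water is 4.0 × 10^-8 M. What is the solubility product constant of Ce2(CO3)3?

Ksp = 1.1 × 10^-35

Ce2(CO3)3(s) <=> 2 Ce^3+(aq) + 3 CO3^2-(aq)
If s mol/L of Ce2(CO3)3 dissolves, [Ce^3+] = 2s and [CO3^2-] = 3s.
Ksp = [Ce^3+]^2[CO3^2-]^3
Ksp = (2s)^2(3s)^3 = 108s^5
With s = 4.0 × 10^-8: Ksp = 1.1 × 10^-35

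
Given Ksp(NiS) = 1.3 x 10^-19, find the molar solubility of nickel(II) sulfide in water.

s = 3.6e-10 M

NiS(s) ⇌ Ni^2+ + S^2-
Ksp = [Ni^2+][S^2-]
For each mole of NiS that dissolves: [Ni^2+] = s, [S^2-] = s.
Ksp = s × s = s^2
s = √(1.3 x 10^-19) = 3.6 x 10^-10 M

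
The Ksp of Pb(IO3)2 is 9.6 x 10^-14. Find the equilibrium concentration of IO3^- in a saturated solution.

5.8e-5 M

Pb(IO3)2(s) <=> Pb^2+ + 2 IO3^-
Ksp = [Pb^2+][IO3^-]^2
If s mol/L of Pb(IO3)2 dissolves, [Pb^2+] = s and [IO3^-] = 2s.
So Ksp = s × (2s)^2 = 4s^3
s^3 = 9.6 x 10^-14 / 4, so s = 2.88 × 10^-5 M
[IO3^-] = 2s = 5.8 × 10^-5 M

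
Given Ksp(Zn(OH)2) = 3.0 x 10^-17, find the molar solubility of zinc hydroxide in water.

Zn(OH)2(s) ⇌ Zn^2+ + 2 OH^-
Ksp = [Zn^2+][OH^-]^2
For each mole of Zn(OH)2 that dissolves: [Zn^2+] = s, [OH^-] = 2s.
Substituting: Ksp = s(2s)^2 = 4s^3
s^3 = 3.0 x 10^-17 / 4, so s = 2.0 x 10^-6 M

s ≈ 2.0 × 10^-6 M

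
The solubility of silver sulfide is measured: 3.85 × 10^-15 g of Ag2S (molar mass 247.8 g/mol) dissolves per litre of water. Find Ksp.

Ksp ≈ 1.50 x 10^-50

Molar solubility s = (3.85 × 10^-15 g/L) / (247.8 g/mol) = 1.554 × 10^-17 M.
Ag2S(s) ⇌ 2 Ag^+ + S^2-
For each mole of Ag2S that dissolves: [Ag^+] = 2s, [S^2-] = s.
Ksp = [Ag^+]^2[S^2-]
So Ksp = (2s)^2 × s = 4s^3
With s = 1.554 × 10^-17: Ksp = 1.50 x 10^-50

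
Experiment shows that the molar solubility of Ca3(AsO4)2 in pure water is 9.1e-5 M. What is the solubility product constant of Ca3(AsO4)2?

6.7 x 10^-19

Ca3(AsO4)2(s) ⇌ 3 Ca^2+(aq) + 2 AsO4^3-(aq)
If s mol/L of Ca3(AsO4)2 dissolves, [Ca^2+] = 3s and [AsO4^3-] = 2s.
Ksp = [Ca^2+]^3[AsO4^3-]^2
So Ksp = (3s)^3 × (2s)^2 = 108s^5
With s = 9.1 × 10^-5: Ksp = 6.7 × 10^-19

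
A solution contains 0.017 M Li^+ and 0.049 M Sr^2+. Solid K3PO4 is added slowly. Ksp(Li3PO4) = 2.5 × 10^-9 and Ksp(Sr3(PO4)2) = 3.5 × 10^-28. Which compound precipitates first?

Sr3(PO4)2

Each salt begins to precipitate when Q = Ksp, i.e. when [PO4^3-] reaches its threshold.
For Li3PO4: 2.5 × 10^-9 = (0.017)^3 × [PO4^3-]  ⇒  [PO4^3-] = 5.1 × 10^-4 M.
For Sr3(PO4)2: 3.5 × 10^-28 = (0.049)^3 × [PO4^3-]^2  ⇒  [PO4^3-] = 1.7 × 10^-12 M.
The salt with the lower threshold [PO4^3-] precipitates first: Sr3(PO4)2.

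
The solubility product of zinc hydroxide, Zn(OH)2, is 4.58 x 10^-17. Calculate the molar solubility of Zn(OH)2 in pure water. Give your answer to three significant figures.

Zn(OH)2(s) ⇌ Zn^2+(aq) + 2 OH^-(aq)
Ksp = [Zn^2+][OH^-]^2
With molar solubility s: [Zn^2+] = s, [OH^-] = 2s.
Substituting: Ksp = s(2s)^2 = 4s^3
s = (4.58 x 10^-17 / 4)^(1/3) = 2.25 × 10^-6 M

2.25 × 10^-6 M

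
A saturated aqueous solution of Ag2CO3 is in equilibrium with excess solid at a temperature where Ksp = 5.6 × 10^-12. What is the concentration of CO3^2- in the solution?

[CO3^2-] = 1.1e-4 M

Ag2CO3(s) ⇌ 2 Ag^+ + CO3^2-
Ksp = [Ag^+]^2[CO3^2-]
Let s = molar solubility. Then [Ag^+] = 2s and [CO3^2-] = s.
Substituting: Ksp = (2s)^2s = 4s^3
Solving, s = (5.6 × 10^-12/4)^(1/3) = 1.12 × 10^-4 M
[CO3^2-] = s = 1.1 × 10^-4 M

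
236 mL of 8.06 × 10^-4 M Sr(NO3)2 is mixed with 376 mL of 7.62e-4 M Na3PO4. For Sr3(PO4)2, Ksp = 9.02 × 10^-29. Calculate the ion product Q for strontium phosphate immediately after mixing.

Q ≈ 6.58 × 10^-18

Total volume = 236 + 376 = 612 mL.
[Sr^2+] = 8.06 × 10^-4 × (236/612) = 3.108 × 10^-4 M
[PO4^3-] = 7.62 × 10^-4 × (376/612) = 4.682 x 10^-4 M
Sr3(PO4)2(s) ⇌ 3 Sr^2+(aq) + 2 PO4^3-(aq), so Q = [Sr^2+]^3[PO4^3-]^2
Q = (3.108 × 10^-4)^3(4.682 x 10^-4)^2 = 6.58 × 10^-18
Q > Ksp, so Sr3(PO4)2 will precipitate.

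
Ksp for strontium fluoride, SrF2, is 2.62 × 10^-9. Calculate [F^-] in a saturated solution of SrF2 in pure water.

1.74e-3 M

SrF2(s) ⇌ Sr^2+(aq) + 2 F^-(aq)
Ksp = [Sr^2+][F^-]^2
Let s = molar solubility. Then [Sr^2+] = s and [F^-] = 2s.
Ksp = s(2s)^2 = 4s^3
s^3 = 2.62 × 10^-9 / 4, so s = 8.685 × 10^-4 M
[F^-] = 2s = 1.74 x 10^-3 M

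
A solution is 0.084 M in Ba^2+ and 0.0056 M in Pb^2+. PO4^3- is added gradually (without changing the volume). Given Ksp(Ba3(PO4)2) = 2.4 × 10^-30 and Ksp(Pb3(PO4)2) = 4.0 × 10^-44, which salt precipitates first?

Each salt begins to precipitate when Q = Ksp, i.e. when [PO4^3-] reaches its threshold.
For Ba3(PO4)2: 2.4 × 10^-30 = (0.084)^3 × [PO4^3-]^2  ⇒  [PO4^3-] = 6.4 x 10^-14 M.
For Pb3(PO4)2: 4.0 × 10^-44 = (0.0056)^3 × [PO4^3-]^2  ⇒  [PO4^3-] = 4.8 × 10^-19 M.
The salt with the lower threshold [PO4^3-] precipitates first: Pb3(PO4)2.

Pb3(PO4)2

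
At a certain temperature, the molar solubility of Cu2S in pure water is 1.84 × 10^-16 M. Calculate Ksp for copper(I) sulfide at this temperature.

Cu2S(s) ⇌ 2 Cu^+(aq) + S^2-(aq)
If s mol/L of Cu2S dissolves, [Cu^+] = 2s and [S^2-] = s.
Ksp = [Cu^+]^2[S^2-]
Ksp = (2s)^2s = 4s^3
With s = 1.84 × 10^-16: Ksp = 2.49 × 10^-47

Ksp = 2.49e-47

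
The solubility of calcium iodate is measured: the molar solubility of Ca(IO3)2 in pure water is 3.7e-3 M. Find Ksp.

Ksp = 2.0 x 10^-7

Ca(IO3)2(s) ⇌ Ca^2+(aq) + 2 IO3^-(aq)
Let s = molar solubility. Then [Ca^2+] = s and [IO3^-] = 2s.
Ksp = [Ca^2+][IO3^-]^2
So Ksp = s × (2s)^2 = 4s^3
With s = 3.7 x 10^-3: Ksp = 2.0 × 10^-7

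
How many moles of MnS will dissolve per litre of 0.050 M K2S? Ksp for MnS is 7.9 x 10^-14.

s ≈ 1.6 × 10^-12 M

MnS(s) <=> Mn^2+ + S^2-
Ksp = [Mn^2+][S^2-]
Let s = moles of MnS that dissolve per litre. [Mn^2+] = s, [S^2-] = 0.050 + s ≈ 0.050 (common-ion effect: S^2- is already 0.050 M).
Ksp ≈ s × 0.050
s = 1.6 x 10^-12 M
Check: s = 1.6 × 10^-12 ≪ 0.050, so the approximation is valid.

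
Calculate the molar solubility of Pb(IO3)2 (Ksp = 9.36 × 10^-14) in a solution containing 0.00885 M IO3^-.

s = 1.20 × 10^-9 M

Pb(IO3)2(s) ⇌ Pb^2+(aq) + 2 IO3^-(aq)
Ksp = [Pb^2+][IO3^-]^2
If s mol/L dissolves here, [Pb^2+] = s, [IO3^-] = 0.00885 + 2s ≈ 0.00885 (Ksp is small, so little additional dissolves).
Ksp ≈ s × (0.00885)^2
s = 1.20 x 10^-9 M
Check: 2s = 2.4 × 10^-9 ≪ 0.00885, so the approximation is valid.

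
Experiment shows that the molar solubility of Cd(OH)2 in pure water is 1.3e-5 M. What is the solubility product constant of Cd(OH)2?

Ksp = 8.8 × 10^-15

Cd(OH)2(s) ⇌ Cd^2+(aq) + 2 OH^-(aq)
Let s = molar solubility. Then [Cd^2+] = s and [OH^-] = 2s.
Ksp = [Cd^2+][OH^-]^2
Substituting: Ksp = s(2s)^2 = 4s^3
With s = 1.3 × 10^-5: Ksp = 8.8 × 10^-15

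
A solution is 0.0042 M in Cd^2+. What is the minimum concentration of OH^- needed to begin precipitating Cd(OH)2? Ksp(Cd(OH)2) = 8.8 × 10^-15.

[OH^-] = 1.4 × 10^-6 M

Cd(OH)2(s) ⇌ Cd^2+(aq) + 2 OH^-(aq)
Ksp = [Cd^2+][OH^-]^2
Precipitation begins when Q = Ksp. With [Cd^2+] = 0.0042 M:
8.8 × 10^-15 = (0.0042) × [OH^-]^2
[OH^-] = (8.8 × 10^-15 / 4.2 × 10^-3)^(1/2) = 1.4 × 10^-6 M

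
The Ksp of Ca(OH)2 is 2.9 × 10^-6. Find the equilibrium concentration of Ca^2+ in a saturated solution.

9.0 × 10^-3 M

Ca(OH)2(s) ⇌ Ca^2+(aq) + 2 OH^-(aq)
Ksp = [Ca^2+][OH^-]^2
With molar solubility s: [Ca^2+] = s, [OH^-] = 2s.
Ksp = s(2s)^2 = 4s^3
Solving, s = (2.9 × 10^-6/4)^(1/3) = 8.98 × 10^-3 M
[Ca^2+] = s = 9.0 × 10^-3 M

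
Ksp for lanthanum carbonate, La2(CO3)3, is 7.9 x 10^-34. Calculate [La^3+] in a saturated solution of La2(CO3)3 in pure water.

[La^3+] = 1.9e-7 M

La2(CO3)3(s) ⇌ 2 La^3+ + 3 CO3^2-
Ksp = [La^3+]^2[CO3^2-]^3
If s mol/L of La2(CO3)3 dissolves, [La^3+] = 2s and [CO3^2-] = 3s.
Ksp = (2s)^2(3s)^3 = 108s^5
s^5 = 7.9 x 10^-34 / 108, so s = 9.39 x 10^-8 M
[La^3+] = 2s = 1.9 × 10^-7 M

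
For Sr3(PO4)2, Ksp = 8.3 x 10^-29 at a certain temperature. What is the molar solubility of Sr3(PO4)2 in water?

s ≈ 9.5 × 10^-7 M

Sr3(PO4)2(s) <=> 3 Sr^2+(aq) + 2 PO4^3-(aq)
Ksp = [Sr^2+]^3[PO4^3-]^2
If s mol/L of Sr3(PO4)2 dissolves, [Sr^2+] = 3s and [PO4^3-] = 2s.
Ksp = (3s)^3(2s)^2 = 108s^5
s^5 = 8.3 x 10^-29 / 108, so s = 9.5 × 10^-7 M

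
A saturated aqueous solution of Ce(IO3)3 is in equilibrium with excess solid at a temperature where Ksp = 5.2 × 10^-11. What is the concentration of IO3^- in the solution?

Ce(IO3)3(s) ⇌ Ce^3+ + 3 IO3^-
Ksp = [Ce^3+][IO3^-]^3
If s mol/L of Ce(IO3)3 dissolves, [Ce^3+] = s and [IO3^-] = 3s.
Ksp = s(3s)^3 = 27s^4
Solving, s = (5.2 × 10^-11/27)^(1/4) = 1.18 x 10^-3 M
[IO3^-] = 3s = 3.5 x 10^-3 M

3.5e-3 M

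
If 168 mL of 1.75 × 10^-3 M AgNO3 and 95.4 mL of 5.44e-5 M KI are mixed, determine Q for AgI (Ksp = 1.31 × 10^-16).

Q = 2.20 × 10^-8

Total volume = 168 + 95.4 = 263.4 mL.
[Ag^+] = 1.75 x 10^-3 × (168/263.4) = 1.116 x 10^-3 M
[I^-] = 5.44 x 10^-5 × (95.4/263.4) = 1.970 × 10^-5 M
AgI(s) ⇌ Ag^+ + I^-, so Q = [Ag^+][I^-]
Q = (1.116 × 10^-3)(1.970 × 10^-5) = 2.20 x 10^-8
Q > Ksp, so AgI will precipitate.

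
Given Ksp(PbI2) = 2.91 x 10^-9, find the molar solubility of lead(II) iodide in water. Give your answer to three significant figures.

8.99 × 10^-4 M

PbI2(s) ⇌ Pb^2+(aq) + 2 I^-(aq)
Ksp = [Pb^2+][I^-]^2
For each mole of PbI2 that dissolves: [Pb^2+] = s, [I^-] = 2s.
So Ksp = s × (2s)^2 = 4s^3
s = (2.91 x 10^-9 / 4)^(1/3) = 8.99 x 10^-4 M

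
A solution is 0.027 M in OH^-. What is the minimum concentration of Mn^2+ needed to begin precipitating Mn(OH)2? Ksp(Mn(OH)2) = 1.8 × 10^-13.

[Mn^2+] ≈ 2.5 x 10^-10 M

Mn(OH)2(s) ⇌ Mn^2+ + 2 OH^-
Ksp = [Mn^2+][OH^-]^2
Precipitation begins when Q = Ksp. With [OH^-] = 0.027 M:
1.8 × 10^-13 = (0.027)^2 × [Mn^2+]
[Mn^2+] = (1.8 × 10^-13 / 7.29 × 10^-4) = 2.5 × 10^-10 M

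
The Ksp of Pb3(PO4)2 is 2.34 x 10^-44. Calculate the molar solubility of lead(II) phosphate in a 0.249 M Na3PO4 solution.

s = 2.41 × 10^-15 M

Pb3(PO4)2(s) <=> 3 Pb^2+ + 2 PO4^3-
Ksp = [Pb^2+]^3[PO4^3-]^2
Let s = moles of Pb3(PO4)2 that dissolve per litre. [Pb^2+] = 3s, [PO4^3-] = 0.249 + 2s ≈ 0.249 (since PO4^3- from Na3PO4 dominates).
Ksp ≈ (3s)^3 × (0.249)^2
s = 2.41 × 10^-15 M
Check: 2s = 4.8 × 10^-15 ≪ 0.249, so the approximation is valid.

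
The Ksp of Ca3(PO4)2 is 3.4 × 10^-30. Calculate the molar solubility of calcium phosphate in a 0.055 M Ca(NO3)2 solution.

Ca3(PO4)2(s) ⇌ 3 Ca^2+ + 2 PO4^3-
Ksp = [Ca^2+]^3[PO4^3-]^2
If s mol/L dissolves here, [Ca^2+] = 0.055 + 3s ≈ 0.055, [PO4^3-] = 2s (Ksp is small, so little additional dissolves).
Ksp ≈ (0.055)^3 × (2s)^2
s = 7.1 x 10^-14 M
Check: 3s = 2.1 x 10^-13 ≪ 0.055, so the approximation is valid.

s = 7.1 x 10^-14 M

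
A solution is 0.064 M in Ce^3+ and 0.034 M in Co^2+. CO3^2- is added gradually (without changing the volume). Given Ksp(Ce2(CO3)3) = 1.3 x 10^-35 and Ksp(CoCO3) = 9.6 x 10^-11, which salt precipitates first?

Ce2(CO3)3

Precipitation of each salt starts when its ion product equals its Ksp.
For Ce2(CO3)3: 1.3 x 10^-35 = (0.064)^2 × [CO3^2-]^3  ⇒  [CO3^2-] = 1.5 × 10^-11 M.
For CoCO3: 9.6 x 10^-11 = 0.034 × [CO3^2-]  ⇒  [CO3^2-] = 2.8 × 10^-9 M.
The salt with the lower threshold [CO3^2-] precipitates first: Ce2(CO3)3.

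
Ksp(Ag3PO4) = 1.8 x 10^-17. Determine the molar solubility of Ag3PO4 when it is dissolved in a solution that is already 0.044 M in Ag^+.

Ag3PO4(s) ⇌ 3 Ag^+(aq) + PO4^3-(aq)
Ksp = [Ag^+]^3[PO4^3-]
Let s = moles of Ag3PO4 that dissolve per litre. [Ag^+] = 0.044 + 3s ≈ 0.044, [PO4^3-] = s (common-ion effect: Ag^+ is already 0.044 M).
Ksp ≈ (0.044)^3 × s
s = 2.1 x 10^-13 M
Check: 3s = 6.3 × 10^-13 ≪ 0.044, so the approximation is valid.

2.1e-13 M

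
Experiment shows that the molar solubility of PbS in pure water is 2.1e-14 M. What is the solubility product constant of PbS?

PbS(s) ⇌ Pb^2+(aq) + S^2-(aq)
If s mol/L of PbS dissolves, [Pb^2+] = s and [S^2-] = s.
Ksp = [Pb^2+][S^2-]
Ksp = (s)(s) = s^2
With s = 2.1 x 10^-14: Ksp = 4.4 x 10^-28

4.4 × 10^-28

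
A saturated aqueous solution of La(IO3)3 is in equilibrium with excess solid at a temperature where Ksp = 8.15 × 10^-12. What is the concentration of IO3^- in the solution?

La(IO3)3(s) <=> La^3+(aq) + 3 IO3^-(aq)
Ksp = [La^3+][IO3^-]^3
If s mol/L of La(IO3)3 dissolves, [La^3+] = s and [IO3^-] = 3s.
Ksp = s(3s)^3 = 27s^4
s^4 = 8.15 × 10^-12 / 27, so s = 7.412 x 10^-4 M
[IO3^-] = 3s = 2.22 × 10^-3 M

[IO3^-] ≈ 2.22 x 10^-3 M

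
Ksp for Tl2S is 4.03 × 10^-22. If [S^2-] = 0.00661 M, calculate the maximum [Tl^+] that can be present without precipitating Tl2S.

[Tl^+] = 2.47 × 10^-10 M

Tl2S(s) ⇌ 2 Tl^+(aq) + S^2-(aq)
Ksp = [Tl^+]^2[S^2-]
Precipitation begins when Q = Ksp. With [S^2-] = 0.00661 M:
4.03 × 10^-22 = (0.00661) × [Tl^+]^2
[Tl^+] = (4.03 × 10^-22 / 6.61 × 10^-3)^(1/2) = 2.47 × 10^-10 M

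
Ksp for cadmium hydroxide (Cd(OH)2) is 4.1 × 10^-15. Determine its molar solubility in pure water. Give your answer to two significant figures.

s = 1.0 × 10^-5 M

Cd(OH)2(s) ⇌ Cd^2+(aq) + 2 OH^-(aq)
Ksp = [Cd^2+][OH^-]^2
Let s = molar solubility. Then [Cd^2+] = s and [OH^-] = 2s.
Ksp = s(2s)^2 = 4s^3
Solving, s = (4.1 × 10^-15/4)^(1/3) = 1.0 × 10^-5 M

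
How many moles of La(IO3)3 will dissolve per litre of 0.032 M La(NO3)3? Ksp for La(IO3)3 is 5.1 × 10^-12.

La(IO3)3(s) <=> La^3+(aq) + 3 IO3^-(aq)
Ksp = [La^3+][IO3^-]^3
If s mol/L dissolves here, [La^3+] = 0.032 + s ≈ 0.032, [IO3^-] = 3s (since La^3+ from La(NO3)3 dominates).
Ksp ≈ 0.032 × (3s)^3
s = 1.8 × 10^-4 M
Check: s = 1.8 x 10^-4 ≪ 0.032, so the approximation is valid.

1.8 x 10^-4 M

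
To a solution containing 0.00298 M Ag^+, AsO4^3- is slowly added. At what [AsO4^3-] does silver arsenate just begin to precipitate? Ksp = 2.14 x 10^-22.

Ag3AsO4(s) ⇌ 3 Ag^+(aq) + AsO4^3-(aq)
Ksp = [Ag^+]^3[AsO4^3-]
Precipitation begins when Q = Ksp. With [Ag^+] = 0.00298 M:
2.14 x 10^-22 = (0.00298)^3 × [AsO4^3-]
[AsO4^3-] = (2.14 x 10^-22 / 2.646 × 10^-8) = 8.09 × 10^-15 M

[AsO4^3-] = 8.09 x 10^-15 M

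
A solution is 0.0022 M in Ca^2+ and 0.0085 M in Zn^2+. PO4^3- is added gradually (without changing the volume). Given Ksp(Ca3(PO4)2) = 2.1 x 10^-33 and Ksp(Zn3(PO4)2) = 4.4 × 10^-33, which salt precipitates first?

Each salt begins to precipitate when Q = Ksp, i.e. when [PO4^3-] reaches its threshold.
For Ca3(PO4)2: 2.1 x 10^-33 = (0.0022)^3 × [PO4^3-]^2  ⇒  [PO4^3-] = 4.4 x 10^-13 M.
For Zn3(PO4)2: 4.4 × 10^-33 = (0.0085)^3 × [PO4^3-]^2  ⇒  [PO4^3-] = 8.5 × 10^-14 M.
The salt with the lower threshold [PO4^3-] precipitates first: Zn3(PO4)2.

Zn3(PO4)2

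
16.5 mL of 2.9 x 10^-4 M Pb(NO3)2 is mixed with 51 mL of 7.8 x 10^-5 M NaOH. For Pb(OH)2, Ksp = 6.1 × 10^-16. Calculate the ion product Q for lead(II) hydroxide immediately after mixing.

Total volume = 16.5 + 51 = 67.5 mL.
[Pb^2+] = 2.9 × 10^-4 × (16.5/67.5) = 7.09 × 10^-5 M
[OH^-] = 7.8 × 10^-5 × (51/67.5) = 5.89 × 10^-5 M
Pb(OH)2(s) ⇌ Pb^2+(aq) + 2 OH^-(aq), so Q = [Pb^2+][OH^-]^2
Q = (7.09 × 10^-5)(5.89 x 10^-5)^2 = 2.5 × 10^-13
Q > Ksp, so Pb(OH)2 will precipitate.

Q = 2.5e-13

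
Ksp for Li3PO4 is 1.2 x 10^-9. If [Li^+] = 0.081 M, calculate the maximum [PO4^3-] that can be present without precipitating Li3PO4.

Li3PO4(s) ⇌ 3 Li^+ + PO4^3-
Ksp = [Li^+]^3[PO4^3-]
Precipitation begins when Q = Ksp. With [Li^+] = 0.081 M:
1.2 x 10^-9 = (0.081)^3 × [PO4^3-]
[PO4^3-] = (1.2 x 10^-9 / 5.31 × 10^-4) = 2.3 × 10^-6 M

[PO4^3-] ≈ 2.3e-6 M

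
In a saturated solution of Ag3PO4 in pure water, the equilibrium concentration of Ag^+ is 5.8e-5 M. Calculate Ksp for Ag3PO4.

Ag3PO4(s) ⇌ 3 Ag^+(aq) + PO4^3-(aq)
Stoichiometry gives [PO4^3-] = (1/3)[Ag^+] = 1.93 x 10^-5 M.
Ksp = [Ag^+]^3[PO4^3-]
Ksp = (5.8 × 10^-5)^3 × 1.93 x 10^-5 = 3.8 × 10^-18

Ksp = 3.8 x 10^-18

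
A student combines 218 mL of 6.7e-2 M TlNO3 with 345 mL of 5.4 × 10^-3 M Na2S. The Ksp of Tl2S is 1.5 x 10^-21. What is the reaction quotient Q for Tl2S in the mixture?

Q = 2.2e-6

Total volume = 218 + 345 = 563 mL.
[Tl^+] = 6.7 × 10^-2 × (218/563) = 2.59 × 10^-2 M
[S^2-] = 5.4 × 10^-3 × (345/563) = 3.31 × 10^-3 M
Tl2S(s) ⇌ 2 Tl^+ + S^2-, so Q = [Tl^+]^2[S^2-]
Q = (2.59 x 10^-2)^2(3.31 × 10^-3) = 2.2 × 10^-6
Q > Ksp, so Tl2S will precipitate.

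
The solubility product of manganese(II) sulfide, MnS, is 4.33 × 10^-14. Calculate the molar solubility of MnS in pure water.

MnS(s) ⇌ Mn^2+(aq) + S^2-(aq)
Ksp = [Mn^2+][S^2-]
For each mole of MnS that dissolves: [Mn^2+] = s, [S^2-] = s.
Ksp = (s)(s) = s^2
s = (4.33 × 10^-14)^(1/2) = 2.08 x 10^-7 M

s = 2.08 x 10^-7 M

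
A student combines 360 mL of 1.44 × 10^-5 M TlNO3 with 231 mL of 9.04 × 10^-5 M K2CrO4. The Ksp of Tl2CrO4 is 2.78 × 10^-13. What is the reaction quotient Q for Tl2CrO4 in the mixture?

Q = 2.72 × 10^-15

Total volume = 360 + 231 = 591 mL.
[Tl^+] = 1.44 × 10^-5 × (360/591) = 8.772 × 10^-6 M
[CrO4^2-] = 9.04 × 10^-5 × (231/591) = 3.533 x 10^-5 M
Tl2CrO4(s) ⇌ 2 Tl^+(aq) + CrO4^2-(aq), so Q = [Tl^+]^2[CrO4^2-]
Q = (8.772 × 10^-6)^2(3.533 × 10^-5) = 2.72 × 10^-15
Q < Ksp, so no precipitate of Tl2CrO4 forms.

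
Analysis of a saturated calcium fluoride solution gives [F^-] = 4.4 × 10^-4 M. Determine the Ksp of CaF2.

Ksp ≈ 4.3 x 10^-11

CaF2(s) ⇌ Ca^2+ + 2 F^-
Stoichiometry gives [Ca^2+] = (1/2)[F^-] = 2.20 x 10^-4 M.
Ksp = [Ca^2+][F^-]^2
Ksp = 2.20 × 10^-4 × (4.4 x 10^-4)^2 = 4.3 × 10^-11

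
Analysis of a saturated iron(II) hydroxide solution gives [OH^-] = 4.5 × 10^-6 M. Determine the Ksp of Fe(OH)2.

Fe(OH)2(s) ⇌ Fe^2+ + 2 OH^-
Stoichiometry gives [Fe^2+] = (1/2)[OH^-] = 2.25 × 10^-6 M.
Ksp = [Fe^2+][OH^-]^2
Ksp = 2.25 x 10^-6 × (4.5 × 10^-6)^2 = 4.6 × 10^-17

Ksp = 4.6 x 10^-17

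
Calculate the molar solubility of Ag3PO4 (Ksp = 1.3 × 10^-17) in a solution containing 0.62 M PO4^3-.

Ag3PO4(s) ⇌ 3 Ag^+(aq) + PO4^3-(aq)
Ksp = [Ag^+]^3[PO4^3-]
Let s = moles of Ag3PO4 that dissolve per litre. [Ag^+] = 3s, [PO4^3-] = 0.62 + s ≈ 0.62 (common-ion effect: PO4^3- is already 0.62 M).
Ksp ≈ (3s)^3 × 0.62
s = 9.2 x 10^-7 M
Check: s = 9.2 × 10^-7 ≪ 0.62, so the approximation is valid.

9.2e-7 M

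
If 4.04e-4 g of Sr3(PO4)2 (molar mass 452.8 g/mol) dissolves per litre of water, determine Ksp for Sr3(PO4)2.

Molar solubility s = (4.04 × 10^-4 g/L) / (452.8 g/mol) = 8.922 × 10^-7 M.
Sr3(PO4)2(s) ⇌ 3 Sr^2+(aq) + 2 PO4^3-(aq)
If s mol/L of Sr3(PO4)2 dissolves, [Sr^2+] = 3s and [PO4^3-] = 2s.
Ksp = [Sr^2+]^3[PO4^3-]^2
So Ksp = (3s)^3 × (2s)^2 = 108s^5
Ksp = 108 × (8.922 × 10^-7)^5 = 6.11 x 10^-29

Ksp = 6.11e-29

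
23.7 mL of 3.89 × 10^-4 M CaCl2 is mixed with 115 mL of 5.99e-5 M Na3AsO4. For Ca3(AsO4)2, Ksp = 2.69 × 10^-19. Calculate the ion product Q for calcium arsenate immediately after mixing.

Total volume = 23.7 + 115 = 138.7 mL.
[Ca^2+] = 3.89 × 10^-4 × (23.7/138.7) = 6.647 x 10^-5 M
[AsO4^3-] = 5.99 x 10^-5 × (115/138.7) = 4.966 × 10^-5 M
Ca3(AsO4)2(s) ⇌ 3 Ca^2+(aq) + 2 AsO4^3-(aq), so Q = [Ca^2+]^3[AsO4^3-]^2
Q = (6.647 × 10^-5)^3(4.966 × 10^-5)^2 = 7.24 x 10^-22
Q < Ksp, so no precipitate of Ca3(AsO4)2 forms.

7.24e-22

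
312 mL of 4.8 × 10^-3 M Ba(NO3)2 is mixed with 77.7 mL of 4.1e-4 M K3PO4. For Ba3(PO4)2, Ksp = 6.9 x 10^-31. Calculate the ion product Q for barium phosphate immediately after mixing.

Q ≈ 3.8e-16

Total volume = 312 + 77.7 = 389.7 mL.
[Ba^2+] = 4.8 × 10^-3 × (312/389.7) = 3.84 × 10^-3 M
[PO4^3-] = 4.1 × 10^-4 × (77.7/389.7) = 8.17 × 10^-5 M
Ba3(PO4)2(s) ⇌ 3 Ba^2+(aq) + 2 PO4^3-(aq), so Q = [Ba^2+]^3[PO4^3-]^2
Q = (3.84 × 10^-3)^3(8.17 × 10^-5)^2 = 3.8 x 10^-16
Q > Ksp, so Ba3(PO4)2 will precipitate.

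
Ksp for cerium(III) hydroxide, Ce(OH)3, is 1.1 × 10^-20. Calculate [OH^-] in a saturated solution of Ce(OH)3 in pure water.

[OH^-] ≈ 1.3e-5 M

Ce(OH)3(s) <=> Ce^3+ + 3 OH^-
Ksp = [Ce^3+][OH^-]^3
Let s = molar solubility. Then [Ce^3+] = s and [OH^-] = 3s.
Ksp = s(3s)^3 = 27s^4
s^4 = 1.1 × 10^-20 / 27, so s = 4.49 x 10^-6 M
[OH^-] = 3s = 1.3 × 10^-5 M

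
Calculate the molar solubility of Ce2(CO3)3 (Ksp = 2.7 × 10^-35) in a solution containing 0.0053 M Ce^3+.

s ≈ 3.3 × 10^-11 M

Ce2(CO3)3(s) <=> 2 Ce^3+(aq) + 3 CO3^2-(aq)
Ksp = [Ce^3+]^2[CO3^2-]^3
Let s be the molar solubility in this solution. [Ce^3+] = 0.0053 + 2s ≈ 0.0053, [CO3^2-] = 3s (since the Ce^3+ already present dominates).
Ksp ≈ (0.0053)^2 × (3s)^3
s = 3.3 x 10^-11 M
Check: 2s = 6.6 × 10^-11 ≪ 0.0053, so the approximation is valid.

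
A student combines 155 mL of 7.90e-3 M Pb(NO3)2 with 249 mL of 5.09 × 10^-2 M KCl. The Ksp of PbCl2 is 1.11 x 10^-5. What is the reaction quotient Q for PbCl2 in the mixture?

Total volume = 155 + 249 = 404 mL.
[Pb^2+] = 7.90 x 10^-3 × (155/404) = 3.031 × 10^-3 M
[Cl^-] = 5.09 × 10^-2 × (249/404) = 3.137 x 10^-2 M
PbCl2(s) ⇌ Pb^2+ + 2 Cl^-, so Q = [Pb^2+][Cl^-]^2
Q = (3.031 × 10^-3)(3.137 x 10^-2)^2 = 2.98 × 10^-6
Q < Ksp, so no precipitate of PbCl2 forms.

Q ≈ 2.98 × 10^-6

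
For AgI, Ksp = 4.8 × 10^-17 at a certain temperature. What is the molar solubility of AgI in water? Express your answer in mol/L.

AgI(s) ⇌ Ag^+(aq) + I^-(aq)
Ksp = [Ag^+][I^-]
With molar solubility s: [Ag^+] = s, [I^-] = s.
Ksp = (s)(s) = s^2
s = (4.8 × 10^-17)^(1/2) = 6.9 x 10^-9 M

6.9 × 10^-9 M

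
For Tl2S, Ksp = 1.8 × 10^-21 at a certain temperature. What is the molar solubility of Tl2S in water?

7.7 × 10^-8 M

Tl2S(s) ⇌ 2 Tl^+ + S^2-
Ksp = [Tl^+]^2[S^2-]
For each mole of Tl2S that dissolves: [Tl^+] = 2s, [S^2-] = s.
So Ksp = (2s)^2 × s = 4s^3
s^3 = 1.8 × 10^-21 / 4, so s = 7.7 × 10^-8 M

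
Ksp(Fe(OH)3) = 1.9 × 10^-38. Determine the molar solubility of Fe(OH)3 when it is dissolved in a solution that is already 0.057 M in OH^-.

Fe(OH)3(s) <=> Fe^3+ + 3 OH^-
Ksp = [Fe^3+][OH^-]^3
If s mol/L dissolves here, [Fe^3+] = s, [OH^-] = 0.057 + 3s ≈ 0.057 (since the OH^- already present dominates).
Ksp ≈ s × (0.057)^3
s = 1.0 x 10^-34 M
Check: 3s = 3.1 × 10^-34 ≪ 0.057, so the approximation is valid.

s = 1.0e-34 M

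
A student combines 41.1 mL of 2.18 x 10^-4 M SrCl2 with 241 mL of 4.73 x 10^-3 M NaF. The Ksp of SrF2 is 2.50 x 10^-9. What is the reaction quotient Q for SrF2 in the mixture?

Q ≈ 5.19 × 10^-10

Total volume = 41.1 + 241 = 282.1 mL.
[Sr^2+] = 2.18 × 10^-4 × (41.1/282.1) = 3.176 × 10^-5 M
[F^-] = 4.73 × 10^-3 × (241/282.1) = 4.041 × 10^-3 M
SrF2(s) ⇌ Sr^2+ + 2 F^-, so Q = [Sr^2+][F^-]^2
Q = (3.176 × 10^-5)(4.041 × 10^-3)^2 = 5.19 x 10^-10
Q < Ksp, so no precipitate of SrF2 forms.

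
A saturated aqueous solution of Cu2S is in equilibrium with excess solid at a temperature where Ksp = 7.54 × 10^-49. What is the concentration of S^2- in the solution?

[S^2-] = 5.73 × 10^-17 M

Cu2S(s) ⇌ 2 Cu^+(aq) + S^2-(aq)
Ksp = [Cu^+]^2[S^2-]
For each mole of Cu2S that dissolves: [Cu^+] = 2s, [S^2-] = s.
Ksp = (2s)^2s = 4s^3
Solving, s = (7.54 × 10^-49/4)^(1/3) = 5.734 × 10^-17 M
[S^2-] = s = 5.73 × 10^-17 M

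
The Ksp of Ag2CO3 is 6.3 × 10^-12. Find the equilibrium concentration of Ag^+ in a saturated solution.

Ag2CO3(s) <=> 2 Ag^+ + CO3^2-
Ksp = [Ag^+]^2[CO3^2-]
For each mole of Ag2CO3 that dissolves: [Ag^+] = 2s, [CO3^2-] = s.
Substituting: Ksp = (2s)^2s = 4s^3
s^3 = 6.3 × 10^-12 / 4, so s = 1.16 × 10^-4 M
[Ag^+] = 2s = 2.3 × 10^-4 M

[Ag^+] = 2.3e-4 M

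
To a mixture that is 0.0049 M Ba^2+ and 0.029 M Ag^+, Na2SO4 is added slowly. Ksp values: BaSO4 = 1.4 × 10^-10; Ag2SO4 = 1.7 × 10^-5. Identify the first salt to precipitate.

Precipitation of each salt starts when its ion product equals its Ksp.
For BaSO4: 1.4 × 10^-10 = 0.0049 × [SO4^2-]  ⇒  [SO4^2-] = 2.9 x 10^-8 M.
For Ag2SO4: 1.7 × 10^-5 = (0.029)^2 × [SO4^2-]  ⇒  [SO4^2-] = 2.0 x 10^-2 M.
The salt with the lower threshold [SO4^2-] precipitates first: BaSO4.

BaSO4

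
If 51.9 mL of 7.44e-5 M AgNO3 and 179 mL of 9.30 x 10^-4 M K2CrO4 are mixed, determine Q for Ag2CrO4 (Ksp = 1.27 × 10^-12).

Total volume = 51.9 + 179 = 230.9 mL.
[Ag^+] = 7.44 × 10^-5 × (51.9/230.9) = 1.672 × 10^-5 M
[CrO4^2-] = 9.30 × 10^-4 × (179/230.9) = 7.210 × 10^-4 M
Ag2CrO4(s) ⇌ 2 Ag^+(aq) + CrO4^2-(aq), so Q = [Ag^+]^2[CrO4^2-]
Q = (1.672 × 10^-5)^2(7.210 × 10^-4) = 2.02 × 10^-13
Q < Ksp, so no precipitate of Ag2CrO4 forms.

Q ≈ 2.02 x 10^-13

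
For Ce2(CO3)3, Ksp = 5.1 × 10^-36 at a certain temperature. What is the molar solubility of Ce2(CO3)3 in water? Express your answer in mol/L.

s = 3.4 × 10^-8 M

Ce2(CO3)3(s) ⇌ 2 Ce^3+ + 3 CO3^2-
Ksp = [Ce^3+]^2[CO3^2-]^3
For each mole of Ce2(CO3)3 that dissolves: [Ce^3+] = 2s, [CO3^2-] = 3s.
So Ksp = (2s)^2 × (3s)^3 = 108s^5
s = (5.1 × 10^-36 / 108)^(1/5) = 3.4 × 10^-8 M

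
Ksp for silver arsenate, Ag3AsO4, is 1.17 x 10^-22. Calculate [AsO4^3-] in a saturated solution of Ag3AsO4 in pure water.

[AsO4^3-] ≈ 1.44e-6 M

Ag3AsO4(s) ⇌ 3 Ag^+ + AsO4^3-
Ksp = [Ag^+]^3[AsO4^3-]
If s mol/L of Ag3AsO4 dissolves, [Ag^+] = 3s and [AsO4^3-] = s.
Substituting: Ksp = (3s)^3s = 27s^4
s^4 = 1.17 x 10^-22 / 27, so s = 1.443 × 10^-6 M
[AsO4^3-] = s = 1.44 x 10^-6 M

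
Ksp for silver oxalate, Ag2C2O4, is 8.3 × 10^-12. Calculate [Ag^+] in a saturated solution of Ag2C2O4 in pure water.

2.6 x 10^-4 M

Ag2C2O4(s) <=> 2 Ag^+(aq) + C2O4^2-(aq)
Ksp = [Ag^+]^2[C2O4^2-]
Let s = molar solubility. Then [Ag^+] = 2s and [C2O4^2-] = s.
Substituting: Ksp = (2s)^2s = 4s^3
s = (8.3 × 10^-12 / 4)^(1/3) = 1.28 × 10^-4 M
[Ag^+] = 2s = 2.6 × 10^-4 M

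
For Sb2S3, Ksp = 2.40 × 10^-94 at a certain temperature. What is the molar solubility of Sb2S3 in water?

Sb2S3(s) ⇌ 2 Sb^3+(aq) + 3 S^2-(aq)
Ksp = [Sb^3+]^2[S^2-]^3
With molar solubility s: [Sb^3+] = 2s, [S^2-] = 3s.
So Ksp = (2s)^2 × (3s)^3 = 108s^5
s = (2.40 × 10^-94 / 108)^(1/5) = 7.40 x 10^-20 M

s ≈ 7.40e-20 M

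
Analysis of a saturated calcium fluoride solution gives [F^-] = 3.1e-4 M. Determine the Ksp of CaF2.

CaF2(s) ⇌ Ca^2+ + 2 F^-
Stoichiometry gives [Ca^2+] = (1/2)[F^-] = 1.55 × 10^-4 M.
Ksp = [Ca^2+][F^-]^2
Ksp = 1.55 × 10^-4 × (3.1 × 10^-4)^2 = 1.5 × 10^-11

Ksp = 1.5 × 10^-11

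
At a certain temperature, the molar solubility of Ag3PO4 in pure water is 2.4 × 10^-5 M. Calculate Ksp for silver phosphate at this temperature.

Ksp = 9.0 x 10^-18

Ag3PO4(s) ⇌ 3 Ag^+ + PO4^3-
With molar solubility s: [Ag^+] = 3s, [PO4^3-] = s.
Ksp = [Ag^+]^3[PO4^3-]
Ksp = (3s)^3s = 27s^4
Ksp = 27 × (2.4 × 10^-5)^4 = 9.0 × 10^-18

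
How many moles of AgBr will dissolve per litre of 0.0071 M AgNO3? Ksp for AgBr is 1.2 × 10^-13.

1.7 x 10^-11 M

AgBr(s) ⇌ Ag^+ + Br^-
Ksp = [Ag^+][Br^-]
Let s = moles of AgBr that dissolve per litre. [Ag^+] = 0.0071 + s ≈ 0.0071, [Br^-] = s (common-ion effect: Ag^+ is already 0.0071 M).
Ksp ≈ 0.0071 × s
s = 1.7 × 10^-11 M
Check: s = 1.7 × 10^-11 ≪ 0.0071, so the approximation is valid.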